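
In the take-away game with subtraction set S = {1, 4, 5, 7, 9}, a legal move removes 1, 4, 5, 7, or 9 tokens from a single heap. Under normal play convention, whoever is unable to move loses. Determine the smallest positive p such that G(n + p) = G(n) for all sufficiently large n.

8

n :  0  1  2  3  4  5  6  7  8  9 10 11 12 13 14 15 16 17 18
G :  0  1  0  1  2  3  2  3  0  1  0  1  2  3  2  3  0  1  0
G(n+8) = G(n) holds for n = 0,…,8 (a full window of length max(S) = 9), so the sequence is purely periodic with period 8.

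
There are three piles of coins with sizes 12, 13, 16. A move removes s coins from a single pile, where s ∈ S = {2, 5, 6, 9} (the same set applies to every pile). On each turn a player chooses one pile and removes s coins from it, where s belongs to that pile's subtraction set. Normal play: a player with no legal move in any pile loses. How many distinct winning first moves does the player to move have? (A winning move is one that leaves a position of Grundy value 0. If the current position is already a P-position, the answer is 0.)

3

All piles use S = {2, 5, 6, 9}:
n :  0  1  2  3  4  5  6  7  8  9 10 11 12 13 14 15 16
G :  0  0  1  1  0  2  1  3  0  2  1  0  0  1  1  0  2
Pile A: G(12) = 0.
Pile B: G(13) = 1.
Pile C: G(16) = 2.
Combined Grundy value = 0 ⊕ 1 ⊕ 2 = 3.
A winning move leaves total XOR = 0, i.e. changes one component's Grundy value g to g ⊕ X where X is the current total.
Pile A: need g' = 0⊕3 = 3. Options: 12−2→G=1, 12−5→G=3, 12−6→G=1, 12−9→G=1. Hits: 1.
Pile B: need g' = 1⊕3 = 2. Options: 13−2→G=0, 13−5→G=0, 13−6→G=3, 13−9→G=0. Hits: 0.
Pile C: need g' = 2⊕3 = 1. Options: 16−2→G=1, 16−5→G=0, 16−6→G=1, 16−9→G=3. Hits: 2.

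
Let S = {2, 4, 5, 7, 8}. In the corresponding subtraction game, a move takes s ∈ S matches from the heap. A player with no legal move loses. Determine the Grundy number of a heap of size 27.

3

n :  0  1  2  3  4  5  6  7  8  9 10 11 12 13 14 15 16 17 18 19 20 21 22 23 24 25 26 27
G :  0  0  1  1  2  2  3  3  4  4  0  0  1  1  2  2  3  3  4  4  0  0  1  1  2  2  3  3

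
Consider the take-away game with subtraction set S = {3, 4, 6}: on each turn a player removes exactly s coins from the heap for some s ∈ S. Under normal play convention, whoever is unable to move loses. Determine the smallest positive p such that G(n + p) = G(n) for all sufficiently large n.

9

n :  0  1  2  3  4  5  6  7  8  9 10 11 12 13 14 15 16 17 18 19
G :  0  0  0  1  1  1  2  2  2  0  0  0  1  1  1  2  2  2  0  0
G(n+9) = G(n) holds for n = 0,…,5 (a full window of length max(S) = 6), so the sequence is purely periodic with period 9.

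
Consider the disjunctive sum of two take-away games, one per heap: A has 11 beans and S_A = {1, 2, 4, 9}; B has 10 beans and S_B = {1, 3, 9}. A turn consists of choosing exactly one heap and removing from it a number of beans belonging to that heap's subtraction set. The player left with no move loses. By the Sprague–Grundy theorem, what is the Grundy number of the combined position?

0

Heap A, S = {1, 2, 4, 9}:
G(0) = 0
G(1) = mex{0} = 1
G(2) = mex{1,0} = 2
G(3) = mex{2,1} = 0
G(4) = mex{0,2,0} = 1
G(5) = mex{1,0,1} = 2
G(6) = mex{2,1,2} = 0
G(7) = mex{0,2,0} = 1
G(8) = mex{1,0,1} = 2
G(9) = mex{2,1,2,0} = 3
G(10) = mex{3,2,0,1} = 4
G(11) = mex{4,3,1,2} = 0
G_A(11) = 0.
Heap B, S = {1, 3, 9}:
G(0) = 0
G(1) = mex{0} = 1
G(2) = mex{1} = 0
G(3) = mex{0,0} = 1
G(4) = mex{1,1} = 0
G(5) = mex{0,0} = 1
G(6) = mex{1,1} = 0
G(7) = mex{0,0} = 1
G(8) = mex{1,1} = 0
G(9) = mex{0,0,0} = 1
G(10) = mex{1,1,1} = 0
G_B(10) = 0.
Combined Grundy value = 0 ⊕ 0 = 0.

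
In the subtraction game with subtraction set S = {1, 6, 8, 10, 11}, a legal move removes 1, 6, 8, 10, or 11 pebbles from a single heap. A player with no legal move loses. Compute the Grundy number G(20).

G(0) = 0
G(1) = mex{0} = 1
G(2) = mex{1} = 0
G(3) = mex{0} = 1
G(4) = mex{1} = 0
G(5) = mex{0} = 1
G(6) = mex{1,0} = 2
G(7) = mex{2,1} = 0
G(8) = mex{0,0,0} = 1
G(9) = mex{1,1,1} = 0
G(10) = mex{0,0,0,0} = 1
G(11) = mex{1,1,1,1,0} = 2
G(12) = mex{2,2,0,0,1} = 3
G(13) = mex{3,0,1,1,0} = 2
G(14) = mex{2,1,2,0,1} = 3
G(15) = mex{3,0,0,1,0} = 2
G(16) = mex{2,1,1,2,1} = 0
G(17) = mex{0,2,0,0,2} = 1
G(18) = mex{1,3,1,1,0} = 2
G(19) = mex{2,2,2,0,1} = 3
G(20) = mex{3,3,3,1,0} = 2

2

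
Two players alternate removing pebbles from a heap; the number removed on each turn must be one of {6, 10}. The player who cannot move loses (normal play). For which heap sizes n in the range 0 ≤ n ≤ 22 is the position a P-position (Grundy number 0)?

0, 1, 2, 3, 4, 5, 16, 17, 18, 19, 20, 21

G(0) = 0
G(1) = mex{} = 0
G(2) = mex{} = 0
G(3) = mex{} = 0
G(4) = mex{} = 0
G(5) = mex{} = 0
G(6) = mex{0} = 1
G(7) = mex{0} = 1
G(8) = mex{0} = 1
G(9) = mex{0} = 1
G(10) = mex{0,0} = 1
G(11) = mex{0,0} = 1
G(12) = mex{1,0} = 2
G(13) = mex{1,0} = 2
G(14) = mex{1,0} = 2
G(15) = mex{1,0} = 2
G(16) = mex{1,1} = 0
G(17) = mex{1,1} = 0
G(18) = mex{2,1} = 0
G(19) = mex{2,1} = 0
G(20) = mex{2,1} = 0
G(21) = mex{2,1} = 0
G(22) = mex{0,2} = 1
P-positions are exactly the n with G(n) = 0.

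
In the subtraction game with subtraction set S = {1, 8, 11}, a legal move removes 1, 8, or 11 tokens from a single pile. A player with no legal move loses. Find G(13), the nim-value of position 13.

n :  0  1  2  3  4  5  6  7  8  9 10 11 12 13
G :  0  1  0  1  0  1  0  1  2  0  1  2  3  2

2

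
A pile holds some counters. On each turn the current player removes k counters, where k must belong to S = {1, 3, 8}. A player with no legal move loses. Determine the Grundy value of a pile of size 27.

G(0) = 0
G(1) = mex{0} = 1
G(2) = mex{1} = 0
G(3) = mex{0,0} = 1
G(4) = mex{1,1} = 0
G(5) = mex{0,0} = 1
G(6) = mex{1,1} = 0
G(7) = mex{0,0} = 1
G(8) = mex{1,1,0} = 2
G(9) = mex{2,0,1} = 3
G(10) = mex{3,1,0} = 2
G(11) = mex{2,2,1} = 0
G(12) = mex{0,3,0} = 1
G(13) = mex{1,2,1} = 0
G(14) = mex{0,0,0} = 1
G(15) = mex{1,1,1} = 0
G(16) = mex{0,0,2} = 1
G(17) = mex{1,1,3} = 0
G(18) = mex{0,0,2} = 1
G(19) = mex{1,1,0} = 2
G(20) = mex{2,0,1} = 3
G(21) = mex{3,1,0} = 2
G(22) = mex{2,2,1} = 0
G(23) = mex{0,3,0} = 1
G(24) = mex{1,2,1} = 0
G(25) = mex{0,0,0} = 1
G(26) = mex{1,1,1} = 0
G(27) = mex{0,0,2} = 1

1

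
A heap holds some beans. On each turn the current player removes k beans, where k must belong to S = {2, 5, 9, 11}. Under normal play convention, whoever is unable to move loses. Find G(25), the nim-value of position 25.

2

G(0) = 0
G(1) = mex{} = 0
G(2) = mex{0} = 1
G(3) = mex{0} = 1
G(4) = mex{1} = 0
G(5) = mex{1,0} = 2
G(6) = mex{0,0} = 1
G(7) = mex{2,1} = 0
G(8) = mex{1,1} = 0
G(9) = mex{0,0,0} = 1
G(10) = mex{0,2,0} = 1
G(11) = mex{1,1,1,0} = 2
G(12) = mex{1,0,1,0} = 2
G(13) = mex{2,0,0,1} = 3
G(14) = mex{2,1,2,1} = 0
G(15) = mex{3,1,1,0} = 2
G(16) = mex{0,2,0,2} = 1
G(17) = mex{2,2,0,1} = 3
G(18) = mex{1,3,1,0} = 2
G(19) = mex{3,0,1,0} = 2
G(20) = mex{2,2,2,1} = 0
G(21) = mex{2,1,2,1} = 0
G(22) = mex{0,3,3,2} = 1
G(23) = mex{0,2,0,2} = 1
G(24) = mex{1,2,2,3} = 0
G(25) = mex{1,0,1,0} = 2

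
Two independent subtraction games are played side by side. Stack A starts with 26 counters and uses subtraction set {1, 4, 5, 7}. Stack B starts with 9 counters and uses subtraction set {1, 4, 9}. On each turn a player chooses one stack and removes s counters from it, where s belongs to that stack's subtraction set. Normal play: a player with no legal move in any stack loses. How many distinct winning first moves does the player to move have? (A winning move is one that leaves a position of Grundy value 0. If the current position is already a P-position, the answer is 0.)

3

Stack A, S = {1, 4, 5, 7}:
G(0) = 0
G(1) = mex{0} = 1
G(2) = mex{1} = 0
G(3) = mex{0} = 1
G(4) = mex{1,0} = 2
G(5) = mex{2,1,0} = 3
G(6) = mex{3,0,1} = 2
G(7) = mex{2,1,0,0} = 3
G(8) = mex{3,2,1,1} = 0
G(9) = mex{0,3,2,0} = 1
G(10) = mex{1,2,3,1} = 0
G(11) = mex{0,3,2,2} = 1
G(12) = mex{1,0,3,3} = 2
G(13) = mex{2,1,0,2} = 3
G(14) = mex{3,0,1,3} = 2
G(15) = mex{2,1,0,0} = 3
G(16) = mex{3,2,1,1} = 0
G(17) = mex{0,3,2,0} = 1
G(18) = mex{1,2,3,1} = 0
G(19) = mex{0,3,2,2} = 1
G(20) = mex{1,0,3,3} = 2
G(21) = mex{2,1,0,2} = 3
G(22) = mex{3,0,1,3} = 2
G(23) = mex{2,1,0,0} = 3
G(24) = mex{3,2,1,1} = 0
G(25) = mex{0,3,2,0} = 1
G(26) = mex{1,2,3,1} = 0
G_A(26) = 0.
Stack B, S = {1, 4, 9}:
G(0) = 0
G(1) = mex{0} = 1
G(2) = mex{1} = 0
G(3) = mex{0} = 1
G(4) = mex{1,0} = 2
G(5) = mex{2,1} = 0
G(6) = mex{0,0} = 1
G(7) = mex{1,1} = 0
G(8) = mex{0,2} = 1
G(9) = mex{1,0,0} = 2
G_B(9) = 2.
Combined Grundy value = 0 ⊕ 2 = 2.
A winning move leaves total XOR = 0, i.e. changes one component's Grundy value g to g ⊕ X where X is the current total.
Stack A: need g' = 0⊕2 = 2. Options: 26−1→G=1, 26−4→G=2, 26−5→G=3, 26−7→G=1. Hits: 1.
Stack B: need g' = 2⊕2 = 0. Options: 9−1→G=1, 9−4→G=0, 9−9→G=0. Hits: 2.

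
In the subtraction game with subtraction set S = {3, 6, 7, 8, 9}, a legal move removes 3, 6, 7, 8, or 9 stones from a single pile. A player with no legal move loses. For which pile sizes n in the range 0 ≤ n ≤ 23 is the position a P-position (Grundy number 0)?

0, 1, 2, 12, 13, 14

G(0) = 0
G(1) = mex{} = 0
G(2) = mex{} = 0
G(3) = mex{0} = 1
G(4) = mex{0} = 1
G(5) = mex{0} = 1
G(6) = mex{1,0} = 2
G(7) = mex{1,0,0} = 2
G(8) = mex{1,0,0,0} = 2
G(9) = mex{2,1,0,0,0} = 3
G(10) = mex{2,1,1,0,0} = 3
G(11) = mex{2,1,1,1,0} = 3
G(12) = mex{3,2,1,1,1} = 0
G(13) = mex{3,2,2,1,1} = 0
G(14) = mex{3,2,2,2,1} = 0
G(15) = mex{0,3,2,2,2} = 1
G(16) = mex{0,3,3,2,2} = 1
G(17) = mex{0,3,3,3,2} = 1
G(18) = mex{1,0,3,3,3} = 2
G(19) = mex{1,0,0,3,3} = 2
G(20) = mex{1,0,0,0,3} = 2
G(21) = mex{2,1,0,0,0} = 3
G(22) = mex{2,1,1,0,0} = 3
G(23) = mex{2,1,1,1,0} = 3
P-positions are exactly the n with G(n) = 0.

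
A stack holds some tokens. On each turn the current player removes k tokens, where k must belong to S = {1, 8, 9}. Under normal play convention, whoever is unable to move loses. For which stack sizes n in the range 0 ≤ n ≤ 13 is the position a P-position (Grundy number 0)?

n :  0  1  2  3  4  5  6  7  8  9 10 11 12 13
G :  0  1  0  1  0  1  0  1  2  3  2  3  2  3
P-positions are exactly the n with G(n) = 0.

0, 2, 4, 6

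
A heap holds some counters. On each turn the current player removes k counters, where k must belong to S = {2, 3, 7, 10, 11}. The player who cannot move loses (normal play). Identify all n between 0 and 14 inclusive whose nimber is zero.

0, 1, 5, 6, 14

n :  0  1  2  3  4  5  6  7  8  9 10 11 12 13 14
G :  0  0  1  1  2  0  0  1  1  2  2  3  3  4  0
P-positions are exactly the n with G(n) = 0.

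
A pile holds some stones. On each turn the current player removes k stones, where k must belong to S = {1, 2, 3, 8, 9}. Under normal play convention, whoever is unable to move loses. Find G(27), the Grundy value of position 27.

n :  0  1  2  3  4  5  6  7  8  9 10 11 12 13 14 15 16 17 18 19 20 21 22 23 24 25 26 27
G :  0  1  2  3  0  1  2  3  4  5  0  1  2  3  0  1  2  3  4  5  0  1  2  3  0  1  2  3

3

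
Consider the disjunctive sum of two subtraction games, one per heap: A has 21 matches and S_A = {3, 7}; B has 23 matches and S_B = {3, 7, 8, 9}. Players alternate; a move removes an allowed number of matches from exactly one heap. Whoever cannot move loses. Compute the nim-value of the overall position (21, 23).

Heap A, S = {3, 7}:
G(0) = 0
G(1) = mex{} = 0
G(2) = mex{} = 0
G(3) = mex{0} = 1
G(4) = mex{0} = 1
G(5) = mex{0} = 1
G(6) = mex{1} = 0
G(7) = mex{1,0} = 2
G(8) = mex{1,0} = 2
G(9) = mex{0,0} = 1
G(10) = mex{2,1} = 0
G(11) = mex{2,1} = 0
G(12) = mex{1,1} = 0
G(13) = mex{0,0} = 1
G(14) = mex{0,2} = 1
G(15) = mex{0,2} = 1
G(16) = mex{1,1} = 0
G(17) = mex{1,0} = 2
G(18) = mex{1,0} = 2
G(19) = mex{0,0} = 1
G(20) = mex{2,1} = 0
G(21) = mex{2,1} = 0
G_A(21) = 0.
Heap B, S = {3, 7, 8, 9}:
n :  0  1  2  3  4  5  6  7  8  9 10 11 12 13 14 15 16 17 18 19 20 21 22 23
G :  0  0  0  1  1  1  0  2  2  1  3  3  0  2  4  1  0  0  0  1  1  1  0  2
G_B(23) = 2.
Combined Grundy value = 0 ⊕ 2 = 2.

2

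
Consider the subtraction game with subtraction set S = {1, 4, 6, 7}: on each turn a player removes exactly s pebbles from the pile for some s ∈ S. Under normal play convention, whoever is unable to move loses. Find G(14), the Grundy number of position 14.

1

G(0) = 0
G(1) = mex{0} = 1
G(2) = mex{1} = 0
G(3) = mex{0} = 1
G(4) = mex{1,0} = 2
G(5) = mex{2,1} = 0
G(6) = mex{0,0,0} = 1
G(7) = mex{1,1,1,0} = 2
G(8) = mex{2,2,0,1} = 3
G(9) = mex{3,0,1,0} = 2
G(10) = mex{2,1,2,1} = 0
G(11) = mex{0,2,0,2} = 1
G(12) = mex{1,3,1,0} = 2
G(13) = mex{2,2,2,1} = 0
G(14) = mex{0,0,3,2} = 1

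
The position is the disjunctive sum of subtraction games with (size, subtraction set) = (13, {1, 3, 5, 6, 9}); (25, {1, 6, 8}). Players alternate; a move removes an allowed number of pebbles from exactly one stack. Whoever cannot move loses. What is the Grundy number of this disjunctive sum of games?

Stack A, S = {1, 3, 5, 6, 9}:
n :  0  1  2  3  4  5  6  7  8  9 10 11 12 13
G :  0  1  0  1  0  1  2  3  2  3  2  3  0  1
G_A(13) = 1.
Stack B, S = {1, 6, 8}:
n :  0  1  2  3  4  5  6  7  8  9 10 11 12 13 14 15 16 17 18 19 20 21 22 23 24 25
G :  0  1  0  1  0  1  2  0  1  0  1  0  1  2  0  1  0  1  0  1  2  0  1  0  1  0
G_B(25) = 0.
Combined Grundy value = 1 ⊕ 0 = 1.

1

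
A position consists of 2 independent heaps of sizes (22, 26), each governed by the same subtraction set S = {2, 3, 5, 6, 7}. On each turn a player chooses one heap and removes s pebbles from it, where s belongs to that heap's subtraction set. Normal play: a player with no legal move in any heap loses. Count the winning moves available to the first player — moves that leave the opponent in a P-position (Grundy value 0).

All heaps use S = {2, 3, 5, 6, 7}:
n :  0  1  2  3  4  5  6  7  8  9 10 11 12 13 14 15 16 17 18 19 20 21 22 23 24 25 26
G :  0  0  1  1  2  2  3  3  4  0  0  1  1  2  2  3  3  4  0  0  1  1  2  2  3  3  4
Heap A: G(22) = 2.
Heap B: G(26) = 4.
Combined Grundy value = 2 ⊕ 4 = 6.
A winning move leaves total XOR = 0, i.e. changes one component's Grundy value g to g ⊕ X where X is the current total.
Heap A: need g' = 2⊕6 = 4. Options: 22−2→G=1, 22−3→G=0, 22−5→G=4, 22−6→G=3, 22−7→G=3. Hits: 1.
Heap B: need g' = 4⊕6 = 2. Options: 26−2→G=3, 26−3→G=2, 26−5→G=1, 26−6→G=1, 26−7→G=0. Hits: 1.

2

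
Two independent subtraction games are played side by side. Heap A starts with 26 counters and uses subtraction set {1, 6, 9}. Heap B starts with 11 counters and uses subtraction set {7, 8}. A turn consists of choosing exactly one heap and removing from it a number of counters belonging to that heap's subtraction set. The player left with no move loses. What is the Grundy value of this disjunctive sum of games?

3

Heap A, S = {1, 6, 9}:
n :  0  1  2  3  4  5  6  7  8  9 10 11 12 13 14 15 16 17 18 19 20 21 22 23 24 25 26
G :  0  1  0  1  0  1  2  0  1  2  3  2  0  1  0  1  2  0  1  0  1  2  0  1  0  1  2
G_A(26) = 2.
Heap B, S = {7, 8}:
n :  0  1  2  3  4  5  6  7  8  9 10 11
G :  0  0  0  0  0  0  0  1  1  1  1  1
G_B(11) = 1.
Combined Grundy value = 2 ⊕ 1 = 3.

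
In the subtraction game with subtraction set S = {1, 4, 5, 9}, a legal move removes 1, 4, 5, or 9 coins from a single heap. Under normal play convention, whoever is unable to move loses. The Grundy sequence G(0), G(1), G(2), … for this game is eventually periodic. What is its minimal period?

8

G(0) = 0
G(1) = mex{0} = 1
G(2) = mex{1} = 0
G(3) = mex{0} = 1
G(4) = mex{1,0} = 2
G(5) = mex{2,1,0} = 3
G(6) = mex{3,0,1} = 2
G(7) = mex{2,1,0} = 3
G(8) = mex{3,2,1} = 0
G(9) = mex{0,3,2,0} = 1
G(10) = mex{1,2,3,1} = 0
G(11) = mex{0,3,2,0} = 1
G(12) = mex{1,0,3,1} = 2
G(13) = mex{2,1,0,2} = 3
G(14) = mex{3,0,1,3} = 2
G(15) = mex{2,1,0,2} = 3
G(16) = mex{3,2,1,3} = 0
G(17) = mex{0,3,2,0} = 1
G(18) = mex{1,2,3,1} = 0
G(n+8) = G(n) holds for n = 0,…,8 (a full window of length max(S) = 9), so the sequence is purely periodic with period 8.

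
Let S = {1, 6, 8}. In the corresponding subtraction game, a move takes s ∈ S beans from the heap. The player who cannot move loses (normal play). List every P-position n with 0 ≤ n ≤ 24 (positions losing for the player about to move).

G(0) = 0
G(1) = mex{0} = 1
G(2) = mex{1} = 0
G(3) = mex{0} = 1
G(4) = mex{1} = 0
G(5) = mex{0} = 1
G(6) = mex{1,0} = 2
G(7) = mex{2,1} = 0
G(8) = mex{0,0,0} = 1
G(9) = mex{1,1,1} = 0
G(10) = mex{0,0,0} = 1
G(11) = mex{1,1,1} = 0
G(12) = mex{0,2,0} = 1
G(13) = mex{1,0,1} = 2
G(14) = mex{2,1,2} = 0
G(15) = mex{0,0,0} = 1
G(16) = mex{1,1,1} = 0
G(17) = mex{0,0,0} = 1
G(18) = mex{1,1,1} = 0
G(19) = mex{0,2,0} = 1
G(20) = mex{1,0,1} = 2
G(21) = mex{2,1,2} = 0
G(22) = mex{0,0,0} = 1
G(23) = mex{1,1,1} = 0
G(24) = mex{0,0,0} = 1
P-positions are exactly the n with G(n) = 0.

0, 2, 4, 7, 9, 11, 14, 16, 18, 21, 23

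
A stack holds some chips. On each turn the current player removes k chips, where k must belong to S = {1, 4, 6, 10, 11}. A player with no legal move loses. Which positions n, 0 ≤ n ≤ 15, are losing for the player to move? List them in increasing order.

0, 2, 5, 7, 14

G(0) = 0
G(1) = mex{0} = 1
G(2) = mex{1} = 0
G(3) = mex{0} = 1
G(4) = mex{1,0} = 2
G(5) = mex{2,1} = 0
G(6) = mex{0,0,0} = 1
G(7) = mex{1,1,1} = 0
G(8) = mex{0,2,0} = 1
G(9) = mex{1,0,1} = 2
G(10) = mex{2,1,2,0} = 3
G(11) = mex{3,0,0,1,0} = 2
G(12) = mex{2,1,1,0,1} = 3
G(13) = mex{3,2,0,1,0} = 4
G(14) = mex{4,3,1,2,1} = 0
G(15) = mex{0,2,2,0,2} = 1
P-positions are exactly the n with G(n) = 0.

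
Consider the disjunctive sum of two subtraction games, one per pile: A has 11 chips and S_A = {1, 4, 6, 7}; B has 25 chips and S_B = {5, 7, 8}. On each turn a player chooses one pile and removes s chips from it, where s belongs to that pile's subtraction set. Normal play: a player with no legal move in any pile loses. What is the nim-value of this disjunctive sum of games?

3

Pile A, S = {1, 4, 6, 7}:
G(0) = 0
G(1) = mex{0} = 1
G(2) = mex{1} = 0
G(3) = mex{0} = 1
G(4) = mex{1,0} = 2
G(5) = mex{2,1} = 0
G(6) = mex{0,0,0} = 1
G(7) = mex{1,1,1,0} = 2
G(8) = mex{2,2,0,1} = 3
G(9) = mex{3,0,1,0} = 2
G(10) = mex{2,1,2,1} = 0
G(11) = mex{0,2,0,2} = 1
G_A(11) = 1.
Pile B, S = {5, 7, 8}:
G(0) = 0
G(1) = mex{} = 0
G(2) = mex{} = 0
G(3) = mex{} = 0
G(4) = mex{} = 0
G(5) = mex{0} = 1
G(6) = mex{0} = 1
G(7) = mex{0,0} = 1
G(8) = mex{0,0,0} = 1
G(9) = mex{0,0,0} = 1
G(10) = mex{1,0,0} = 2
G(11) = mex{1,0,0} = 2
G(12) = mex{1,1,0} = 2
G(13) = mex{1,1,1} = 0
G(14) = mex{1,1,1} = 0
G(15) = mex{2,1,1} = 0
G(16) = mex{2,1,1} = 0
G(17) = mex{2,2,1} = 0
G(18) = mex{0,2,2} = 1
G(19) = mex{0,2,2} = 1
G(20) = mex{0,0,2} = 1
G(21) = mex{0,0,0} = 1
G(22) = mex{0,0,0} = 1
G(23) = mex{1,0,0} = 2
G(24) = mex{1,0,0} = 2
G(25) = mex{1,1,0} = 2
G_B(25) = 2.
Combined Grundy value = 1 ⊕ 2 = 3.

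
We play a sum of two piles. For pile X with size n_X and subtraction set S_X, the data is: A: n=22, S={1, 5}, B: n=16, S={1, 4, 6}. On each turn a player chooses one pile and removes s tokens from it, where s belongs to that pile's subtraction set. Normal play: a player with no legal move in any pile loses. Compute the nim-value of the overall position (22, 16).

1

Pile A, S = {1, 5}:
G(0) = 0
G(1) = mex{0} = 1
G(2) = mex{1} = 0
G(3) = mex{0} = 1
G(4) = mex{1} = 0
G(5) = mex{0,0} = 1
G(6) = mex{1,1} = 0
G(7) = mex{0,0} = 1
G(8) = mex{1,1} = 0
G(9) = mex{0,0} = 1
G(10) = mex{1,1} = 0
G(11) = mex{0,0} = 1
G(12) = mex{1,1} = 0
G(13) = mex{0,0} = 1
G(14) = mex{1,1} = 0
G(15) = mex{0,0} = 1
G(16) = mex{1,1} = 0
G(17) = mex{0,0} = 1
G(18) = mex{1,1} = 0
G(19) = mex{0,0} = 1
G(20) = mex{1,1} = 0
G(21) = mex{0,0} = 1
G(22) = mex{1,1} = 0
G_A(22) = 0.
Pile B, S = {1, 4, 6}:
n :  0  1  2  3  4  5  6  7  8  9 10 11 12 13 14 15 16
G :  0  1  0  1  2  0  1  0  1  2  0  1  0  1  2  0  1
G_B(16) = 1.
Combined Grundy value = 0 ⊕ 1 = 1.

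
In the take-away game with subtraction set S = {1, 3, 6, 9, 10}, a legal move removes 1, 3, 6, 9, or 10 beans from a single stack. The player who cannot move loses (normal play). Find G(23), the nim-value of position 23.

n :  0  1  2  3  4  5  6  7  8  9 10 11 12 13 14 15 16 17 18 19 20 21 22 23
G :  0  1  0  1  0  1  2  3  2  3  2  3  4  5  4  0  1  0  1  0  1  2  3  2

2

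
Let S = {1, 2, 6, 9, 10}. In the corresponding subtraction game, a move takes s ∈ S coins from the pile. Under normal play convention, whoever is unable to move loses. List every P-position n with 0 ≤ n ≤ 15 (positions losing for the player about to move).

0, 3, 7, 11, 14

G(0) = 0
G(1) = mex{0} = 1
G(2) = mex{1,0} = 2
G(3) = mex{2,1} = 0
G(4) = mex{0,2} = 1
G(5) = mex{1,0} = 2
G(6) = mex{2,1,0} = 3
G(7) = mex{3,2,1} = 0
G(8) = mex{0,3,2} = 1
G(9) = mex{1,0,0,0} = 2
G(10) = mex{2,1,1,1,0} = 3
G(11) = mex{3,2,2,2,1} = 0
G(12) = mex{0,3,3,0,2} = 1
G(13) = mex{1,0,0,1,0} = 2
G(14) = mex{2,1,1,2,1} = 0
G(15) = mex{0,2,2,3,2} = 1
P-positions are exactly the n with G(n) = 0.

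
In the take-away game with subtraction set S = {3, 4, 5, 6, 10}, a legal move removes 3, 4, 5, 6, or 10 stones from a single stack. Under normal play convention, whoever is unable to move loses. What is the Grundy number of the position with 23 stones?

G(0) = 0
G(1) = mex{} = 0
G(2) = mex{} = 0
G(3) = mex{0} = 1
G(4) = mex{0,0} = 1
G(5) = mex{0,0,0} = 1
G(6) = mex{1,0,0,0} = 2
G(7) = mex{1,1,0,0} = 2
G(8) = mex{1,1,1,0} = 2
G(9) = mex{2,1,1,1} = 0
G(10) = mex{2,2,1,1,0} = 3
G(11) = mex{2,2,2,1,0} = 3
G(12) = mex{0,2,2,2,0} = 1
G(13) = mex{3,0,2,2,1} = 4
G(14) = mex{3,3,0,2,1} = 4
G(15) = mex{1,3,3,0,1} = 2
G(16) = mex{4,1,3,3,2} = 0
G(17) = mex{4,4,1,3,2} = 0
G(18) = mex{2,4,4,1,2} = 0
G(19) = mex{0,2,4,4,0} = 1
G(20) = mex{0,0,2,4,3} = 1
G(21) = mex{0,0,0,2,3} = 1
G(22) = mex{1,0,0,0,1} = 2
G(23) = mex{1,1,0,0,4} = 2

2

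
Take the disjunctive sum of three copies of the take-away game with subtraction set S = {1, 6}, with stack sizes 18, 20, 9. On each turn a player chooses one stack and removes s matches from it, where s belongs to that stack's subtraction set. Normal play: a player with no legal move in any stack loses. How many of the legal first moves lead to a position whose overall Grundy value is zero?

All stacks use S = {1, 6}:
G(0) = 0
G(1) = mex{0} = 1
G(2) = mex{1} = 0
G(3) = mex{0} = 1
G(4) = mex{1} = 0
G(5) = mex{0} = 1
G(6) = mex{1,0} = 2
G(7) = mex{2,1} = 0
G(8) = mex{0,0} = 1
G(9) = mex{1,1} = 0
G(10) = mex{0,0} = 1
G(11) = mex{1,1} = 0
G(12) = mex{0,2} = 1
G(13) = mex{1,0} = 2
G(14) = mex{2,1} = 0
G(15) = mex{0,0} = 1
G(16) = mex{1,1} = 0
G(17) = mex{0,0} = 1
G(18) = mex{1,1} = 0
G(19) = mex{0,2} = 1
G(20) = mex{1,0} = 2
Stack A: G(18) = 0.
Stack B: G(20) = 2.
Stack C: G(9) = 0.
Combined Grundy value = 0 ⊕ 2 ⊕ 0 = 2.
A winning move leaves total XOR = 0, i.e. changes one component's Grundy value g to g ⊕ X where X is the current total.
Stack A: need g' = 0⊕2 = 2. Options: 18−1→G=1, 18−6→G=1. Hits: 0.
Stack B: need g' = 2⊕2 = 0. Options: 20−1→G=1, 20−6→G=0. Hits: 1.
Stack C: need g' = 0⊕2 = 2. Options: 9−1→G=1, 9−6→G=1. Hits: 0.

1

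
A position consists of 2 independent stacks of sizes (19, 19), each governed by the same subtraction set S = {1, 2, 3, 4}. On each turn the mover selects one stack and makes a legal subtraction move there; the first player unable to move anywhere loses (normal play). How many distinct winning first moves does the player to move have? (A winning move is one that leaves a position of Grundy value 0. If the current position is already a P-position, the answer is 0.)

All stacks use S = {1, 2, 3, 4}:
n :  0  1  2  3  4  5  6  7  8  9 10 11 12 13 14 15 16 17 18 19
G :  0  1  2  3  4  0  1  2  3  4  0  1  2  3  4  0  1  2  3  4
Stack A: G(19) = 4.
Stack B: G(19) = 4.
Combined Grundy value = 4 ⊕ 4 = 0.
A winning move leaves total XOR = 0, i.e. changes one component's Grundy value g to g ⊕ X where X is the current total.
Stack A: target g' = 4⊕0 = 4, but every legal move changes the Grundy value (mex property), so 0 moves.
Stack B: target g' = 4⊕0 = 4, but every legal move changes the Grundy value (mex property), so 0 moves.

0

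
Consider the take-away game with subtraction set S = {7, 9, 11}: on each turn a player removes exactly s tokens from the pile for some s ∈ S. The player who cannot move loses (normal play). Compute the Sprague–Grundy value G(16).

n :  0  1  2  3  4  5  6  7  8  9 10 11 12 13 14 15 16
G :  0  0  0  0  0  0  0  1  1  1  1  1  1  1  2  2  2

2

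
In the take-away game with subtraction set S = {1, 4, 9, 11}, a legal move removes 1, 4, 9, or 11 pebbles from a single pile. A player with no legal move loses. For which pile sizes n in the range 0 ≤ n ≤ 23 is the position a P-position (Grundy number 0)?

n :  0  1  2  3  4  5  6  7  8  9 10 11 12 13 14 15 16 17 18 19 20 21 22 23
G :  0  1  0  1  2  0  1  0  1  2  0  1  0  1  2  0  1  0  1  2  0  1  0  1
P-positions are exactly the n with G(n) = 0.

0, 2, 5, 7, 10, 12, 15, 17, 20, 22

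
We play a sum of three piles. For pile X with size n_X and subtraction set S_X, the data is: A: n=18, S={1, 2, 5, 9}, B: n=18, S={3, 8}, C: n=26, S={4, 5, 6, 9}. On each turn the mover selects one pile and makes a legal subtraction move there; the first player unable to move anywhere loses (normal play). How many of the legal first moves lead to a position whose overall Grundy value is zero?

4

Pile A, S = {1, 2, 5, 9}:
G(0) = 0
G(1) = mex{0} = 1
G(2) = mex{1,0} = 2
G(3) = mex{2,1} = 0
G(4) = mex{0,2} = 1
G(5) = mex{1,0,0} = 2
G(6) = mex{2,1,1} = 0
G(7) = mex{0,2,2} = 1
G(8) = mex{1,0,0} = 2
G(9) = mex{2,1,1,0} = 3
G(10) = mex{3,2,2,1} = 0
G(11) = mex{0,3,0,2} = 1
G(12) = mex{1,0,1,0} = 2
G(13) = mex{2,1,2,1} = 0
G(14) = mex{0,2,3,2} = 1
G(15) = mex{1,0,0,0} = 2
G(16) = mex{2,1,1,1} = 0
G(17) = mex{0,2,2,2} = 1
G(18) = mex{1,0,0,3} = 2
G_A(18) = 2.
Pile B, S = {3, 8}:
n :  0  1  2  3  4  5  6  7  8  9 10 11 12 13 14 15 16 17 18
G :  0  0  0  1  1  1  0  0  2  1  1  0  0  0  1  1  1  0  0
G_B(18) = 0.
Pile C, S = {4, 5, 6, 9}:
n :  0  1  2  3  4  5  6  7  8  9 10 11 12 13 14 15 16 17 18 19 20 21 22 23 24 25 26
G :  0  0  0  0  1  1  1  1  2  2  2  2  3  0  0  0  0  1  1  1  1  2  2  2  2  3  0
G_C(26) = 0.
Combined Grundy value = 2 ⊕ 0 ⊕ 0 = 2.
A winning move leaves total XOR = 0, i.e. changes one component's Grundy value g to g ⊕ X where X is the current total.
Pile A: need g' = 2⊕2 = 0. Options: 18−1→G=1, 18−2→G=0, 18−5→G=0, 18−9→G=3. Hits: 2.
Pile B: need g' = 0⊕2 = 2. Options: 18−3→G=1, 18−8→G=1. Hits: 0.
Pile C: need g' = 0⊕2 = 2. Options: 26−4→G=2, 26−5→G=2, 26−6→G=1, 26−9→G=1. Hits: 2.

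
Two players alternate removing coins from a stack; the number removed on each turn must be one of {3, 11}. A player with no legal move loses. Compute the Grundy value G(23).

n :  0  1  2  3  4  5  6  7  8  9 10 11 12 13 14 15 16 17 18 19 20 21 22 23
G :  0  0  0  1  1  1  0  0  0  1  1  1  2  2  0  0  0  1  1  1  0  0  0  1

1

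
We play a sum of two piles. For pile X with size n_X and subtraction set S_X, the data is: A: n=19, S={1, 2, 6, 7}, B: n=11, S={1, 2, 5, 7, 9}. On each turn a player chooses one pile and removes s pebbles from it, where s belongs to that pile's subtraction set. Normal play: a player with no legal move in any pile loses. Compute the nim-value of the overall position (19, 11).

5

Pile A, S = {1, 2, 6, 7}:
G(0) = 0
G(1) = mex{0} = 1
G(2) = mex{1,0} = 2
G(3) = mex{2,1} = 0
G(4) = mex{0,2} = 1
G(5) = mex{1,0} = 2
G(6) = mex{2,1,0} = 3
G(7) = mex{3,2,1,0} = 4
G(8) = mex{4,3,2,1} = 0
G(9) = mex{0,4,0,2} = 1
G(10) = mex{1,0,1,0} = 2
G(11) = mex{2,1,2,1} = 0
G(12) = mex{0,2,3,2} = 1
G(13) = mex{1,0,4,3} = 2
G(14) = mex{2,1,0,4} = 3
G(15) = mex{3,2,1,0} = 4
G(16) = mex{4,3,2,1} = 0
G(17) = mex{0,4,0,2} = 1
G(18) = mex{1,0,1,0} = 2
G(19) = mex{2,1,2,1} = 0
G_A(19) = 0.
Pile B, S = {1, 2, 5, 7, 9}:
n :  0  1  2  3  4  5  6  7  8  9 10 11
G :  0  1  2  0  1  2  0  1  2  3  4  5
G_B(11) = 5.
Combined Grundy value = 0 ⊕ 5 = 5.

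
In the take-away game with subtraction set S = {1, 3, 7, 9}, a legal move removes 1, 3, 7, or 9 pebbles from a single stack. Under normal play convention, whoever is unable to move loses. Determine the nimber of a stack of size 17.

G(0) = 0
G(1) = mex{0} = 1
G(2) = mex{1} = 0
G(3) = mex{0,0} = 1
G(4) = mex{1,1} = 0
G(5) = mex{0,0} = 1
G(6) = mex{1,1} = 0
G(7) = mex{0,0,0} = 1
G(8) = mex{1,1,1} = 0
G(9) = mex{0,0,0,0} = 1
G(10) = mex{1,1,1,1} = 0
G(11) = mex{0,0,0,0} = 1
G(12) = mex{1,1,1,1} = 0
G(13) = mex{0,0,0,0} = 1
G(14) = mex{1,1,1,1} = 0
G(15) = mex{0,0,0,0} = 1
G(16) = mex{1,1,1,1} = 0
G(17) = mex{0,0,0,0} = 1

1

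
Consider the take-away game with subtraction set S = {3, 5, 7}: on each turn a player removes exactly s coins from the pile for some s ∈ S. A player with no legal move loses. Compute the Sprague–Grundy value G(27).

n :  0  1  2  3  4  5  6  7  8  9 10 11 12 13 14 15 16 17 18 19 20 21 22 23 24 25 26 27
G :  0  0  0  1  1  1  2  2  2  3  0  0  0  1  1  1  2  2  2  3  0  0  0  1  1  1  2  2

2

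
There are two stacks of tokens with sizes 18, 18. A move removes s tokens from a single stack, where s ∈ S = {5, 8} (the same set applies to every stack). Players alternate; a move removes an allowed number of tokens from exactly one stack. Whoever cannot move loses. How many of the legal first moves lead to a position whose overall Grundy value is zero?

0

All stacks use S = {5, 8}:
G(0) = 0
G(1) = mex{} = 0
G(2) = mex{} = 0
G(3) = mex{} = 0
G(4) = mex{} = 0
G(5) = mex{0} = 1
G(6) = mex{0} = 1
G(7) = mex{0} = 1
G(8) = mex{0,0} = 1
G(9) = mex{0,0} = 1
G(10) = mex{1,0} = 2
G(11) = mex{1,0} = 2
G(12) = mex{1,0} = 2
G(13) = mex{1,1} = 0
G(14) = mex{1,1} = 0
G(15) = mex{2,1} = 0
G(16) = mex{2,1} = 0
G(17) = mex{2,1} = 0
G(18) = mex{0,2} = 1
Stack A: G(18) = 1.
Stack B: G(18) = 1.
Combined Grundy value = 1 ⊕ 1 = 0.
A winning move leaves total XOR = 0, i.e. changes one component's Grundy value g to g ⊕ X where X is the current total.
Stack A: target g' = 1⊕0 = 1, but every legal move changes the Grundy value (mex property), so 0 moves.
Stack B: target g' = 1⊕0 = 1, but every legal move changes the Grundy value (mex property), so 0 moves.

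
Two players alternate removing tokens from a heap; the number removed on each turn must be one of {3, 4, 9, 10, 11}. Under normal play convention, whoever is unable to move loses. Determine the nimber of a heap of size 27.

0

n :  0  1  2  3  4  5  6  7  8  9 10 11 12 13 14 15 16 17 18 19 20 21 22 23 24 25 26 27
G :  0  0  0  1  1  1  2  0  0  3  1  1  2  2  0  0  3  1  1  2  0  0  0  1  1  1  2  0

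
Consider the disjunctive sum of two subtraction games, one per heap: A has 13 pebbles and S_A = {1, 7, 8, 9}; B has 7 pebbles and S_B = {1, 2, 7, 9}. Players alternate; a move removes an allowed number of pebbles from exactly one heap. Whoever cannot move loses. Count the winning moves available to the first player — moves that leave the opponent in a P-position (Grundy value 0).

1

Heap A, S = {1, 7, 8, 9}:
n :  0  1  2  3  4  5  6  7  8  9 10 11 12 13
G :  0  1  0  1  0  1  0  1  2  3  2  3  2  3
G_A(13) = 3.
Heap B, S = {1, 2, 7, 9}:
G(0) = 0
G(1) = mex{0} = 1
G(2) = mex{1,0} = 2
G(3) = mex{2,1} = 0
G(4) = mex{0,2} = 1
G(5) = mex{1,0} = 2
G(6) = mex{2,1} = 0
G(7) = mex{0,2,0} = 1
G_B(7) = 1.
Combined Grundy value = 3 ⊕ 1 = 2.
A winning move leaves total XOR = 0, i.e. changes one component's Grundy value g to g ⊕ X where X is the current total.
Heap A: need g' = 3⊕2 = 1. Options: 13−1→G=2, 13−7→G=0, 13−8→G=1, 13−9→G=0. Hits: 1.
Heap B: need g' = 1⊕2 = 3. Options: 7−1→G=0, 7−2→G=2, 7−7→G=0. Hits: 0.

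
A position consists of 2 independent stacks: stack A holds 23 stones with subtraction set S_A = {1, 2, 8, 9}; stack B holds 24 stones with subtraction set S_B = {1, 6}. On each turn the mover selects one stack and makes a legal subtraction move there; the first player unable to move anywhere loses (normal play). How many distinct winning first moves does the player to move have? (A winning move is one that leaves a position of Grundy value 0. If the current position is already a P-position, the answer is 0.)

Stack A, S = {1, 2, 8, 9}:
G(0) = 0
G(1) = mex{0} = 1
G(2) = mex{1,0} = 2
G(3) = mex{2,1} = 0
G(4) = mex{0,2} = 1
G(5) = mex{1,0} = 2
G(6) = mex{2,1} = 0
G(7) = mex{0,2} = 1
G(8) = mex{1,0,0} = 2
G(9) = mex{2,1,1,0} = 3
G(10) = mex{3,2,2,1} = 0
G(11) = mex{0,3,0,2} = 1
G(12) = mex{1,0,1,0} = 2
G(13) = mex{2,1,2,1} = 0
G(14) = mex{0,2,0,2} = 1
G(15) = mex{1,0,1,0} = 2
G(16) = mex{2,1,2,1} = 0
G(17) = mex{0,2,3,2} = 1
G(18) = mex{1,0,0,3} = 2
G(19) = mex{2,1,1,0} = 3
G(20) = mex{3,2,2,1} = 0
G(21) = mex{0,3,0,2} = 1
G(22) = mex{1,0,1,0} = 2
G(23) = mex{2,1,2,1} = 0
G_A(23) = 0.
Stack B, S = {1, 6}:
n :  0  1  2  3  4  5  6  7  8  9 10 11 12 13 14 15 16 17 18 19 20 21 22 23 24
G :  0  1  0  1  0  1  2  0  1  0  1  0  1  2  0  1  0  1  0  1  2  0  1  0  1
G_B(24) = 1.
Combined Grundy value = 0 ⊕ 1 = 1.
A winning move leaves total XOR = 0, i.e. changes one component's Grundy value g to g ⊕ X where X is the current total.
Stack A: need g' = 0⊕1 = 1. Options: 23−1→G=2, 23−2→G=1, 23−8→G=2, 23−9→G=1. Hits: 2.
Stack B: need g' = 1⊕1 = 0. Options: 24−1→G=0, 24−6→G=0. Hits: 2.

4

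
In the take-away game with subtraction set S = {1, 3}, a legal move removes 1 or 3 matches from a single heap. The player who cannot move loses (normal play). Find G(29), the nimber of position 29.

G(0) = 0
G(1) = mex{0} = 1
G(2) = mex{1} = 0
G(3) = mex{0,0} = 1
G(4) = mex{1,1} = 0
G(5) = mex{0,0} = 1
G(6) = mex{1,1} = 0
G(7) = mex{0,0} = 1
G(8) = mex{1,1} = 0
G(9) = mex{0,0} = 1
G(10) = mex{1,1} = 0
G(11) = mex{0,0} = 1
G(12) = mex{1,1} = 0
G(13) = mex{0,0} = 1
G(14) = mex{1,1} = 0
G(15) = mex{0,0} = 1
G(16) = mex{1,1} = 0
G(17) = mex{0,0} = 1
G(18) = mex{1,1} = 0
G(19) = mex{0,0} = 1
G(20) = mex{1,1} = 0
G(21) = mex{0,0} = 1
G(22) = mex{1,1} = 0
G(23) = mex{0,0} = 1
G(24) = mex{1,1} = 0
G(25) = mex{0,0} = 1
G(26) = mex{1,1} = 0
G(27) = mex{0,0} = 1
G(28) = mex{1,1} = 0
G(29) = mex{0,0} = 1

1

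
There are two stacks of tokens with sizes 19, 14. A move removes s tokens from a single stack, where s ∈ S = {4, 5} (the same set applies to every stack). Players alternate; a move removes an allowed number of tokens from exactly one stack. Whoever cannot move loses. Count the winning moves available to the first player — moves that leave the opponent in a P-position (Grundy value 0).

All stacks use S = {4, 5}:
n :  0  1  2  3  4  5  6  7  8  9 10 11 12 13 14 15 16 17 18 19
G :  0  0  0  0  1  1  1  1  2  0  0  0  0  1  1  1  1  2  0  0
Stack A: G(19) = 0.
Stack B: G(14) = 1.
Combined Grundy value = 0 ⊕ 1 = 1.
A winning move leaves total XOR = 0, i.e. changes one component's Grundy value g to g ⊕ X where X is the current total.
Stack A: need g' = 0⊕1 = 1. Options: 19−4→G=1, 19−5→G=1. Hits: 2.
Stack B: need g' = 1⊕1 = 0. Options: 14−4→G=0, 14−5→G=0. Hits: 2.

4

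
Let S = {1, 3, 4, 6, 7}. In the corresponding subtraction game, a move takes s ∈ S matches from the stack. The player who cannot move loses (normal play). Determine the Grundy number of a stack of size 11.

n :  0  1  2  3  4  5  6  7  8  9 10 11
G :  0  1  0  1  2  3  2  3  4  5  0  1

1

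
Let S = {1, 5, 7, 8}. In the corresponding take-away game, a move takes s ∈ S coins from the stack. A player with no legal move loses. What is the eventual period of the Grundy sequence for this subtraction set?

n :  0  1  2  3  4  5  6  7  8  9 10 11 12 13 14 15 16 17 18 19 20 21 22 23 24 25 26 27 28 29 30 31
G :  0  1  0  1  0  1  0  1  2  3  2  3  2  3  2  0  1  0  1  0  1  0  1  2  3  2  3  2  3  2  0  1
G(n+15) = G(n) holds for n = 0,…,7 (a full window of length max(S) = 8), so the sequence is purely periodic with period 15.

15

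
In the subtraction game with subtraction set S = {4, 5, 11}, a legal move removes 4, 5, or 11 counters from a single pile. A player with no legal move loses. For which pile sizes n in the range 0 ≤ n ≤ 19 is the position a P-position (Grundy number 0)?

0, 1, 2, 3, 9, 10, 16, 17, 18, 19

G(0) = 0
G(1) = mex{} = 0
G(2) = mex{} = 0
G(3) = mex{} = 0
G(4) = mex{0} = 1
G(5) = mex{0,0} = 1
G(6) = mex{0,0} = 1
G(7) = mex{0,0} = 1
G(8) = mex{1,0} = 2
G(9) = mex{1,1} = 0
G(10) = mex{1,1} = 0
G(11) = mex{1,1,0} = 2
G(12) = mex{2,1,0} = 3
G(13) = mex{0,2,0} = 1
G(14) = mex{0,0,0} = 1
G(15) = mex{2,0,1} = 3
G(16) = mex{3,2,1} = 0
G(17) = mex{1,3,1} = 0
G(18) = mex{1,1,1} = 0
G(19) = mex{3,1,2} = 0
P-positions are exactly the n with G(n) = 0.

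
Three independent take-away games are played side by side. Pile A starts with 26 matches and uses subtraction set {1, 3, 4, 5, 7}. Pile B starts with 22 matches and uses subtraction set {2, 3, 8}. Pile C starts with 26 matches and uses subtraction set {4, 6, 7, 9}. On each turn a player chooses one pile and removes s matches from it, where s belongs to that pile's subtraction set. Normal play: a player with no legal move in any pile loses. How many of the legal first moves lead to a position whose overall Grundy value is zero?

Pile A, S = {1, 3, 4, 5, 7}:
n :  0  1  2  3  4  5  6  7  8  9 10 11 12 13 14 15 16 17 18 19 20 21 22 23 24 25 26
G :  0  1  0  1  2  3  2  3  0  1  0  1  2  3  2  3  0  1  0  1  2  3  2  3  0  1  0
G_A(26) = 0.
Pile B, S = {2, 3, 8}:
G(0) = 0
G(1) = mex{} = 0
G(2) = mex{0} = 1
G(3) = mex{0,0} = 1
G(4) = mex{1,0} = 2
G(5) = mex{1,1} = 0
G(6) = mex{2,1} = 0
G(7) = mex{0,2} = 1
G(8) = mex{0,0,0} = 1
G(9) = mex{1,0,0} = 2
G(10) = mex{1,1,1} = 0
G(11) = mex{2,1,1} = 0
G(12) = mex{0,2,2} = 1
G(13) = mex{0,0,0} = 1
G(14) = mex{1,0,0} = 2
G(15) = mex{1,1,1} = 0
G(16) = mex{2,1,1} = 0
G(17) = mex{0,2,2} = 1
G(18) = mex{0,0,0} = 1
G(19) = mex{1,0,0} = 2
G(20) = mex{1,1,1} = 0
G(21) = mex{2,1,1} = 0
G(22) = mex{0,2,2} = 1
G_B(22) = 1.
Pile C, S = {4, 6, 7, 9}:
G(0) = 0
G(1) = mex{} = 0
G(2) = mex{} = 0
G(3) = mex{} = 0
G(4) = mex{0} = 1
G(5) = mex{0} = 1
G(6) = mex{0,0} = 1
G(7) = mex{0,0,0} = 1
G(8) = mex{1,0,0} = 2
G(9) = mex{1,0,0,0} = 2
G(10) = mex{1,1,0,0} = 2
G(11) = mex{1,1,1,0} = 2
G(12) = mex{2,1,1,0} = 3
G(13) = mex{2,1,1,1} = 0
G(14) = mex{2,2,1,1} = 0
G(15) = mex{2,2,2,1} = 0
G(16) = mex{3,2,2,1} = 0
G(17) = mex{0,2,2,2} = 1
G(18) = mex{0,3,2,2} = 1
G(19) = mex{0,0,3,2} = 1
G(20) = mex{0,0,0,2} = 1
G(21) = mex{1,0,0,3} = 2
G(22) = mex{1,0,0,0} = 2
G(23) = mex{1,1,0,0} = 2
G(24) = mex{1,1,1,0} = 2
G(25) = mex{2,1,1,0} = 3
G(26) = mex{2,1,1,1} = 0
G_C(26) = 0.
Combined Grundy value = 0 ⊕ 1 ⊕ 0 = 1.
A winning move leaves total XOR = 0, i.e. changes one component's Grundy value g to g ⊕ X where X is the current total.
Pile A: need g' = 0⊕1 = 1. Options: 26−1→G=1, 26−3→G=3, 26−4→G=2, 26−5→G=3, 26−7→G=1. Hits: 2.
Pile B: need g' = 1⊕1 = 0. Options: 22−2→G=0, 22−3→G=2, 22−8→G=2. Hits: 1.
Pile C: need g' = 0⊕1 = 1. Options: 26−4→G=2, 26−6→G=1, 26−7→G=1, 26−9→G=1. Hits: 3.

6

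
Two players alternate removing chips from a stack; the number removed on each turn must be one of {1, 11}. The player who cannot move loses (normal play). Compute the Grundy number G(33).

1

n :  0  1  2  3  4  5  6  7  8  9 10 11 12 13 14 15 16 17 18 19 20 21 22 23 24 25 26 27 28 29 30 31 32 33
G :  0  1  0  1  0  1  0  1  0  1  0  1  0  1  0  1  0  1  0  1  0  1  0  1  0  1  0  1  0  1  0  1  0  1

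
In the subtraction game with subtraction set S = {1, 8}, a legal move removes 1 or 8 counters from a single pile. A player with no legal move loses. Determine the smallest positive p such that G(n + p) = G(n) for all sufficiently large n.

n :  0  1  2  3  4  5  6  7  8  9 10 11 12 13 14 15 16 17 18 19
G :  0  1  0  1  0  1  0  1  2  0  1  0  1  0  1  0  1  2  0  1
G(n+9) = G(n) holds for n = 0,…,7 (a full window of length max(S) = 8), so the sequence is purely periodic with period 9.

9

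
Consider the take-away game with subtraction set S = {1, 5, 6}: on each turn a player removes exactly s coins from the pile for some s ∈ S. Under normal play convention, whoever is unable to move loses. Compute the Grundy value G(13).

n :  0  1  2  3  4  5  6  7  8  9 10 11 12 13
G :  0  1  0  1  0  1  2  3  2  3  2  0  1  0

0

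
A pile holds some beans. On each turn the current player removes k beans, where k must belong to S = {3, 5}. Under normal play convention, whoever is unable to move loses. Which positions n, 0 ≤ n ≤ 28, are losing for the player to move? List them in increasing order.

n :  0  1  2  3  4  5  6  7  8  9 10 11 12 13 14 15 16 17 18 19 20 21 22 23 24 25 26 27 28
G :  0  0  0  1  1  1  2  2  0  0  0  1  1  1  2  2  0  0  0  1  1  1  2  2  0  0  0  1  1
P-positions are exactly the n with G(n) = 0.

0, 1, 2, 8, 9, 10, 16, 17, 18, 24, 25, 26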